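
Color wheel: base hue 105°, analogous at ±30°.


Base hue: 105°
Left analog: (105 - 30) mod 360 = 75°
Right analog: (105 + 30) mod 360 = 135°
Analogous hues = 75° and 135°


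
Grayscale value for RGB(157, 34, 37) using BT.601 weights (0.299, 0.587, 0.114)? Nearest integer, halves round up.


Gray = 0.299×R + 0.587×G + 0.114×B
Gray = 0.299×157 + 0.587×34 + 0.114×37
Gray = 46.943 + 19.958 + 4.218
Gray = 71.119 → round half up → 71
Gray = 71


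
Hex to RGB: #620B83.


62 → 98 (R)
0B → 11 (G)
83 → 131 (B)
= RGB(98, 11, 131)


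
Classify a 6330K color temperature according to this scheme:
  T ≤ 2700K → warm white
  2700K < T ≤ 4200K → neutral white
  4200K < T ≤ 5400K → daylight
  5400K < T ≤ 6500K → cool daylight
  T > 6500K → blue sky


Temperature: 6330K
5400K < 6330K ≤ 6500K → cool daylight
Classification: cool daylight


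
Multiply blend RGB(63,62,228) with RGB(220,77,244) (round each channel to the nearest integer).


Multiply: C = A×B/255, rounded to nearest integer
R: 63×220/255 = 13860/255 ≈ 54.353 → 54
G: 62×77/255 = 4774/255 ≈ 18.722 → 19
B: 228×244/255 = 55632/255 ≈ 218.165 → 218
= RGB(54, 19, 218)


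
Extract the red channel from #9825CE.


Color: #9825CE
R = 98 = 152
G = 25 = 37
B = CE = 206
Red = 152


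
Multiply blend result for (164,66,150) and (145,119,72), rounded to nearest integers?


Multiply: C = A×B/255, rounded to nearest integer
R: 164×145/255 = 23780/255 ≈ 93.255 → 93
G: 66×119/255 = 7854/255 ≈ 30.800 → 31
B: 150×72/255 = 10800/255 ≈ 42.353 → 42
= RGB(93, 31, 42)


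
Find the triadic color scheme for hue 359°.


Triadic: equally spaced at 120° intervals
H1 = 359°
H2 = (359 + 120) mod 360 = 119°
H3 = (359 + 240) mod 360 = 239°
Triadic = 359°, 119°, 239°


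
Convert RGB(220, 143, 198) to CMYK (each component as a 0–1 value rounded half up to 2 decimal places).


R'=220/255≈0.8627, G'=143/255≈0.5608, B'=198/255≈0.7765
K = 1 - max(R',G',B') = 1 - 220/255 = 35/255 = 0.13725… → 0.14
(1-R'-K)/(1-K) simplifies to (max-R)/max with max = 220:
C = (220-220)/220 = 0/220 = 0 → 0.00
M = (220-143)/220 = 77/220 = 0.35 → 0.35
Y = (220-198)/220 = 22/220 = 0.1 → 0.10
= CMYK(0.00, 0.35, 0.10, 0.14)


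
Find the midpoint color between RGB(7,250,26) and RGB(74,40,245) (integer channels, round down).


Midpoint: each channel = ⌊(C₁+C₂)/2⌋
R: ⌊(7+74)/2⌋ = 40
G: ⌊(250+40)/2⌋ = 145
B: ⌊(26+245)/2⌋ = 135
= RGB(40, 145, 135)


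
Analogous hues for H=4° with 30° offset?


Base hue: 4°
Left analog: (4 - 30) mod 360 = 334°
Right analog: (4 + 30) mod 360 = 34°
Analogous hues = 334° and 34°


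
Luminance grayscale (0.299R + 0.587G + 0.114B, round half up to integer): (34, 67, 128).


Gray = 0.299×R + 0.587×G + 0.114×B
Gray = 0.299×34 + 0.587×67 + 0.114×128
Gray = 10.166 + 39.329 + 14.592
Gray = 64.087 → round half up → 64
Gray = 64


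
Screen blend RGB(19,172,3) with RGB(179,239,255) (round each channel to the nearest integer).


Screen: C = 255 - (255-A)×(255-B)/255, rounded to nearest integer
R: 255 - (255-19)×(255-179)/255 = 255 - 17936/255 ≈ 255 - 70.337 = 184.663 → 185
G: 255 - (255-172)×(255-239)/255 = 255 - 1328/255 ≈ 255 - 5.208 = 249.792 → 250
B: 255 - (255-3)×(255-255)/255 = 255 - 0/255 ≈ 255 - 0.000 = 255.000 → 255
= RGB(185, 250, 255)


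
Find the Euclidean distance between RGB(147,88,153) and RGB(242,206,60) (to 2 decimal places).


d = √[(R₁-R₂)² + (G₁-G₂)² + (B₁-B₂)²]
d = √[(147-242)² + (88-206)² + (153-60)²]
d = √[9025 + 13924 + 8649]
d = √31598
d ≈ 177.76


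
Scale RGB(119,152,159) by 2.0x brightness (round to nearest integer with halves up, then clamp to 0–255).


Multiply each channel by 2.0, round half up, clamp to [0, 255]
R: 119×2.0 = 238
G: 152×2.0 = 304 → clamp → 255
B: 159×2.0 = 318 → clamp → 255
= RGB(238, 255, 255)


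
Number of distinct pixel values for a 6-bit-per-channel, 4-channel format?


Total bits = 6 bits/channel × 4 channels = 24 bits
Distinct pixel values = 2^24
= 16,777,216 pixel values


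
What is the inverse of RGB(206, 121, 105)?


Invert: (255-R, 255-G, 255-B)
R: 255-206 = 49
G: 255-121 = 134
B: 255-105 = 150
= RGB(49, 134, 150)


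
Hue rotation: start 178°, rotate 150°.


New hue = (H + rotation) mod 360
New hue = (178 + 150) mod 360
= 328 mod 360
= 328°


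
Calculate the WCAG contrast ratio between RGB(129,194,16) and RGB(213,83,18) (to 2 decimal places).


Linearize each sRGB channel c=v/255: c/12.92 if c ≤ 0.04045 else ((c+0.055)/1.055)^2.4
L = 0.2126×R_lin + 0.7152×G_lin + 0.0722×B_lin
Color 1 (129,194,16):
  R=129: 129/255≈0.5059 > 0.04045 → ((0.5059+0.055)/1.055)^2.4 ≈ 0.21953
  G=194: 194/255≈0.7608 > 0.04045 → ((0.7608+0.055)/1.055)^2.4 ≈ 0.53948
  B=16: 16/255≈0.0627 > 0.04045 → ((0.0627+0.055)/1.055)^2.4 ≈ 0.00518
  L1 = 0.2126×0.21953 + 0.7152×0.53948 + 0.0722×0.00518 ≈ 0.43288
Color 2 (213,83,18):
  R=213: 213/255≈0.8353 > 0.04045 → ((0.8353+0.055)/1.055)^2.4 ≈ 0.66539
  G=83: 83/255≈0.3255 > 0.04045 → ((0.3255+0.055)/1.055)^2.4 ≈ 0.08650
  B=18: 18/255≈0.0706 > 0.04045 → ((0.0706+0.055)/1.055)^2.4 ≈ 0.00605
  L2 = 0.2126×0.66539 + 0.7152×0.08650 + 0.0722×0.00605 ≈ 0.20376
Lighter = 0.43288, Darker = 0.20376
Ratio = (L_lighter + 0.05) / (L_darker + 0.05)
Ratio = (0.43288 + 0.05) / (0.20376 + 0.05) = 0.48288 / 0.25376 ≈ 1.9029
Ratio ≈ 1.90:1


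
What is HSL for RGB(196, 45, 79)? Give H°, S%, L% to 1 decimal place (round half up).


Normalize: R'=196/255≈0.7686, G'=45/255≈0.1765, B'=79/255≈0.3098
Max=196/255, Min=45/255, Δ=Max-Min=151/255
L = (Max+Min)/2 = (196+45)/510 = 241/510 = 0.47254… → L = 47.3%
L ≤ 0.5 → S = Δ/(Max+Min) = 151/(196+45) = 151/241 = 0.62655… → S = 62.7%
(the 1/255 factors cancel in S and H, so raw channel differences can be used)
Max is R' → H = 60 × (((G-B)/Δ) mod 6) = 60 × (((45-79)/151) mod 6)
  (-34)/151 = -0.2251…; negative, so add 6 → 5.7748…
  H = 60 × 5.7748… = 346.490…° → H = 346.5°
= HSL(346.5°, 62.7%, 47.3%)


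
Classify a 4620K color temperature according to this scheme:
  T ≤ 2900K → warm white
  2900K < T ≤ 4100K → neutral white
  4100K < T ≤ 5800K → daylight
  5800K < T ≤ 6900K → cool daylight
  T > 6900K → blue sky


Temperature: 4620K
4100K < 4620K ≤ 5800K → daylight
Classification: daylight


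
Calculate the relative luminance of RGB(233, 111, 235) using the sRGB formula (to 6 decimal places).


Linearize each channel (sRGB transfer function): c = v/255; c_lin = c/12.92 if c ≤ 0.04045, else ((c+0.055)/1.055)^2.4
  R: 233/255 ≈ 0.913725 > 0.04045 → ((0.913725+0.055)/1.055)^2.4 ≈ 0.814847
  G: 111/255 ≈ 0.435294 > 0.04045 → ((0.435294+0.055)/1.055)^2.4 ≈ 0.158961
  B: 235/255 ≈ 0.921569 > 0.04045 → ((0.921569+0.055)/1.055)^2.4 ≈ 0.830770
R_lin = 0.814847, G_lin = 0.158961, B_lin = 0.830770
L = 0.2126×R + 0.7152×G + 0.0722×B
L = 0.2126×0.814847 + 0.7152×0.158961 + 0.0722×0.830770
L ≈ 0.346907


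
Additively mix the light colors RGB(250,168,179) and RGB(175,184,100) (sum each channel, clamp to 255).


Additive: each channel = min(255, C₁+C₂)
R: 250+175 = 425 → 255
G: 168+184 = 352 → 255
B: 179+100 = 279 → 255
= RGB(255, 255, 255)


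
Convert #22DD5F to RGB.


22 → 34 (R)
DD → 221 (G)
5F → 95 (B)
= RGB(34, 221, 95)


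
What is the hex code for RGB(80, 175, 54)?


R = 80 → 50 (hex)
G = 175 → AF (hex)
B = 54 → 36 (hex)
Hex = #50AF36


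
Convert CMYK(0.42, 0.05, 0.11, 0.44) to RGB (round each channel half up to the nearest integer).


R = 255 × (1-C) × (1-K) = 255 × 0.58 × 0.56 = 82.824 → 83
G = 255 × (1-M) × (1-K) = 255 × 0.95 × 0.56 = 135.66 → 136
B = 255 × (1-Y) × (1-K) = 255 × 0.89 × 0.56 = 127.092 → 127
= RGB(83, 136, 127)


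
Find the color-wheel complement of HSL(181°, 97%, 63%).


Complement = opposite side of color wheel = hue + 180°
H' = (181 + 180) mod 360 = 1°
S and L unchanged.
= HSL(1°, 97%, 63%)


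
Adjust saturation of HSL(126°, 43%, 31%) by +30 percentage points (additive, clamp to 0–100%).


Original S = 43%
Adjustment = +30 percentage points
New S = 43 + (30) = 73
Clamp to [0, 100] → 73
= HSL(126°, 73%, 31%)


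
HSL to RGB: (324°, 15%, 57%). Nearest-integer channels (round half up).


H=324°, S=0.15, L=0.57
C = (1-|2L-1|)×S = (1-|0.14|)×0.15 = 0.129
H' = H/60 = 324/60 ≈ 5.4000; X = C×(1-|H' mod 2 - 1|) = 0.0774
m = L - C/2 = 0.57 - 0.0645 = 0.5055
Sector ⌊H'⌋ = 5 → (R',G',B') = (0.129, 0.0, 0.0774)
RGB = ((R'+m)×255, (G'+m)×255, (B'+m)×255) = (161.7975, 128.9025, 148.6395)
Round half up → RGB(162, 129, 149)


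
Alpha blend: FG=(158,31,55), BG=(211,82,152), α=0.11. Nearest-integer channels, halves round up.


C = α×F + (1-α)×B, with 1-α = 0.89
R: 0.11×158 + 0.89×211 = 17.38 + 187.79 = 205.17 → 205
G: 0.11×31 + 0.89×82 = 3.41 + 72.98 = 76.39 → 76
B: 0.11×55 + 0.89×152 = 6.05 + 135.28 = 141.33 → 141
= RGB(205, 76, 141)


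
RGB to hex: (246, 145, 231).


R = 246 → F6 (hex)
G = 145 → 91 (hex)
B = 231 → E7 (hex)
Hex = #F691E7


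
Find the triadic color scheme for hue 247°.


Triadic: equally spaced at 120° intervals
H1 = 247°
H2 = (247 + 120) mod 360 = 7°
H3 = (247 + 240) mod 360 = 127°
Triadic = 247°, 7°, 127°


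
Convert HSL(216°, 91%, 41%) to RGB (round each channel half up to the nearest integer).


H=216°, S=0.91, L=0.41
C = (1-|2L-1|)×S = (1-|-0.18|)×0.91 = 0.7462
H' = H/60 = 216/60 ≈ 3.6000; X = C×(1-|H' mod 2 - 1|) = 0.29848
m = L - C/2 = 0.41 - 0.3731 = 0.0369
Sector ⌊H'⌋ = 3 → (R',G',B') = (0.0, 0.29848, 0.7462)
RGB = ((R'+m)×255, (G'+m)×255, (B'+m)×255) = (9.4095, 85.5219, 199.6905)
Round half up → RGB(9, 86, 200)


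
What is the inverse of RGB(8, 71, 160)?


Invert: (255-R, 255-G, 255-B)
R: 255-8 = 247
G: 255-71 = 184
B: 255-160 = 95
= RGB(247, 184, 95)


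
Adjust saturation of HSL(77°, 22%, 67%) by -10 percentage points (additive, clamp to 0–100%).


Original S = 22%
Adjustment = -10 percentage points
New S = 22 + (-10) = 12
Clamp to [0, 100] → 12
= HSL(77°, 12%, 67%)


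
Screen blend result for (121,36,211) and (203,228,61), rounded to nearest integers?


Screen: C = 255 - (255-A)×(255-B)/255, rounded to nearest integer
R: 255 - (255-121)×(255-203)/255 = 255 - 6968/255 ≈ 255 - 27.325 = 227.675 → 228
G: 255 - (255-36)×(255-228)/255 = 255 - 5913/255 ≈ 255 - 23.188 = 231.812 → 232
B: 255 - (255-211)×(255-61)/255 = 255 - 8536/255 ≈ 255 - 33.475 = 221.525 → 222
= RGB(228, 232, 222)


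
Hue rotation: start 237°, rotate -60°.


New hue = (H + rotation) mod 360
New hue = (237 -60) mod 360
= 177 mod 360
= 177°


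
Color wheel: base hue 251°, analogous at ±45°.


Base hue: 251°
Left analog: (251 - 45) mod 360 = 206°
Right analog: (251 + 45) mod 360 = 296°
Analogous hues = 206° and 296°


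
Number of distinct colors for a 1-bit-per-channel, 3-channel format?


Total bits = 1 bits/channel × 3 channels = 3 bits
Distinct colors = 2^3
= 8 colors


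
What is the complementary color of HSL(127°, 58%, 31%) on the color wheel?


Complement = opposite side of color wheel = hue + 180°
H' = (127 + 180) mod 360 = 307°
S and L unchanged.
= HSL(307°, 58%, 31%)


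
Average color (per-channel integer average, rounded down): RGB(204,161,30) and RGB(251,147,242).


Midpoint: each channel = ⌊(C₁+C₂)/2⌋
R: ⌊(204+251)/2⌋ = 227
G: ⌊(161+147)/2⌋ = 154
B: ⌊(30+242)/2⌋ = 136
= RGB(227, 154, 136)


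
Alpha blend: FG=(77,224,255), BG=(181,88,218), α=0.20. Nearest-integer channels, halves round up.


C = α×F + (1-α)×B, with 1-α = 0.80
R: 0.20×77 + 0.80×181 = 15.40 + 144.80 = 160.20 → 160
G: 0.20×224 + 0.80×88 = 44.80 + 70.40 = 115.20 → 115
B: 0.20×255 + 0.80×218 = 51.00 + 174.40 = 225.40 → 225
= RGB(160, 115, 225)


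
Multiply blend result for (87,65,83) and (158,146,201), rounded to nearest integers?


Multiply: C = A×B/255, rounded to nearest integer
R: 87×158/255 = 13746/255 ≈ 53.906 → 54
G: 65×146/255 = 9490/255 ≈ 37.216 → 37
B: 83×201/255 = 16683/255 ≈ 65.424 → 65
= RGB(54, 37, 65)


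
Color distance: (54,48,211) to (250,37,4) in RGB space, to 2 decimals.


d = √[(R₁-R₂)² + (G₁-G₂)² + (B₁-B₂)²]
d = √[(54-250)² + (48-37)² + (211-4)²]
d = √[38416 + 121 + 42849]
d = √81386
d ≈ 285.28


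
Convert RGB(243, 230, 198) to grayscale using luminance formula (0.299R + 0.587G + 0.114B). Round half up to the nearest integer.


Gray = 0.299×R + 0.587×G + 0.114×B
Gray = 0.299×243 + 0.587×230 + 0.114×198
Gray = 72.657 + 135.010 + 22.572
Gray = 230.239 → round half up → 230
Gray = 230


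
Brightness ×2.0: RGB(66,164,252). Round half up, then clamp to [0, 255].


Multiply each channel by 2.0, round half up, clamp to [0, 255]
R: 66×2.0 = 132
G: 164×2.0 = 328 → clamp → 255
B: 252×2.0 = 504 → clamp → 255
= RGB(132, 255, 255)


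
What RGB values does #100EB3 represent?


10 → 16 (R)
0E → 14 (G)
B3 → 179 (B)
= RGB(16, 14, 179)


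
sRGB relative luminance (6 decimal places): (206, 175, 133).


Linearize each channel (sRGB transfer function): c = v/255; c_lin = c/12.92 if c ≤ 0.04045, else ((c+0.055)/1.055)^2.4
  R: 206/255 ≈ 0.807843 > 0.04045 → ((0.807843+0.055)/1.055)^2.4 ≈ 0.617207
  G: 175/255 ≈ 0.686275 > 0.04045 → ((0.686275+0.055)/1.055)^2.4 ≈ 0.428690
  B: 133/255 ≈ 0.521569 > 0.04045 → ((0.521569+0.055)/1.055)^2.4 ≈ 0.234551
R_lin = 0.617207, G_lin = 0.428690, B_lin = 0.234551
L = 0.2126×R + 0.7152×G + 0.0722×B
L = 0.2126×0.617207 + 0.7152×0.428690 + 0.0722×0.234551
L ≈ 0.454752


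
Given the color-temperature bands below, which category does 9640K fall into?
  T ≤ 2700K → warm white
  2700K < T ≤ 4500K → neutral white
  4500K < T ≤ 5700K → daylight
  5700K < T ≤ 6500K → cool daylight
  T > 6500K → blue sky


Temperature: 9640K
9640K > 6500K → blue sky
Classification: blue sky


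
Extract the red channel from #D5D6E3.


Color: #D5D6E3
R = D5 = 213
G = D6 = 214
B = E3 = 227
Red = 213


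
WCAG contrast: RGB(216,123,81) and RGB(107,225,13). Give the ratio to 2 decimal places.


Linearize each sRGB channel c=v/255: c/12.92 if c ≤ 0.04045 else ((c+0.055)/1.055)^2.4
L = 0.2126×R_lin + 0.7152×G_lin + 0.0722×B_lin
Color 1 (216,123,81):
  R=216: 216/255≈0.8471 > 0.04045 → ((0.8471+0.055)/1.055)^2.4 ≈ 0.68669
  G=123: 123/255≈0.4824 > 0.04045 → ((0.4824+0.055)/1.055)^2.4 ≈ 0.19807
  B=81: 81/255≈0.3176 > 0.04045 → ((0.3176+0.055)/1.055)^2.4 ≈ 0.08228
  L1 = 0.2126×0.68669 + 0.7152×0.19807 + 0.0722×0.08228 ≈ 0.29359
Color 2 (107,225,13):
  R=107: 107/255≈0.4196 > 0.04045 → ((0.4196+0.055)/1.055)^2.4 ≈ 0.14703
  G=225: 225/255≈0.8824 > 0.04045 → ((0.8824+0.055)/1.055)^2.4 ≈ 0.75294
  B=13: 13/255≈0.0510 > 0.04045 → ((0.0510+0.055)/1.055)^2.4 ≈ 0.00402
  L2 = 0.2126×0.14703 + 0.7152×0.75294 + 0.0722×0.00402 ≈ 0.57005
Lighter = 0.57005, Darker = 0.29359
Ratio = (L_lighter + 0.05) / (L_darker + 0.05)
Ratio = (0.57005 + 0.05) / (0.29359 + 0.05) = 0.62005 / 0.34359 ≈ 1.8046
Ratio ≈ 1.80:1


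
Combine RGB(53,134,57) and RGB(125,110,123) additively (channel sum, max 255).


Additive: each channel = min(255, C₁+C₂)
R: 53+125 = 178 → 178
G: 134+110 = 244 → 244
B: 57+123 = 180 → 180
= RGB(178, 244, 180)


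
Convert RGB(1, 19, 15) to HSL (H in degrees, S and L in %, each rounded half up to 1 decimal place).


Normalize: R'=1/255≈0.0039, G'=19/255≈0.0745, B'=15/255≈0.0588
Max=19/255, Min=1/255, Δ=Max-Min=18/255
L = (Max+Min)/2 = (19+1)/510 = 20/510 = 0.03921… → L = 3.9%
L ≤ 0.5 → S = Δ/(Max+Min) = 18/(19+1) = 18/20 = 0.9 → S = 90.0%
(the 1/255 factors cancel in S and H, so raw channel differences can be used)
Max is G' → H = 60 × ((B-R)/Δ + 2) = 60 × ((15-1)/18 + 2)
  14/18 + 2 = 0.7777… + 2 = 2.7777…
  H = 60 × 2.7777… = 166.666…° → H = 166.7°
= HSL(166.7°, 90.0%, 3.9%)


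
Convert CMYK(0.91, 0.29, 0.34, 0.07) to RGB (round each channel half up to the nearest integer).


R = 255 × (1-C) × (1-K) = 255 × 0.09 × 0.93 = 21.3435 → 21
G = 255 × (1-M) × (1-K) = 255 × 0.71 × 0.93 = 168.3765 → 168
B = 255 × (1-Y) × (1-K) = 255 × 0.66 × 0.93 = 156.519 → 157
= RGB(21, 168, 157)


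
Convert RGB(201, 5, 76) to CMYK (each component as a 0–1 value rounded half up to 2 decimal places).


R'=201/255≈0.7882, G'=5/255≈0.0196, B'=76/255≈0.2980
K = 1 - max(R',G',B') = 1 - 201/255 = 54/255 = 0.21176… → 0.21
(1-R'-K)/(1-K) simplifies to (max-R)/max with max = 201:
C = (201-201)/201 = 0/201 = 0 → 0.00
M = (201-5)/201 = 196/201 = 0.97512… → 0.98
Y = (201-76)/201 = 125/201 = 0.62189… → 0.62
= CMYK(0.00, 0.98, 0.62, 0.21)


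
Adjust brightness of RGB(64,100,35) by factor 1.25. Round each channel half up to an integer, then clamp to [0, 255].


Multiply each channel by 1.25, round half up, clamp to [0, 255]
R: 64×1.25 = 80
G: 100×1.25 = 125
B: 35×1.25 = 43.75 → round → 44
= RGB(80, 125, 44)


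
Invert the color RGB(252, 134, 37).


Invert: (255-R, 255-G, 255-B)
R: 255-252 = 3
G: 255-134 = 121
B: 255-37 = 218
= RGB(3, 121, 218)


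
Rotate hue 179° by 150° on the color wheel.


New hue = (H + rotation) mod 360
New hue = (179 + 150) mod 360
= 329 mod 360
= 329°


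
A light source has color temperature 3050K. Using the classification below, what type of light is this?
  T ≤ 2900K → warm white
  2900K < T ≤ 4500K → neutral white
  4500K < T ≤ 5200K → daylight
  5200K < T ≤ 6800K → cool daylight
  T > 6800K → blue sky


Temperature: 3050K
2900K < 3050K ≤ 4500K → neutral white
Classification: neutral white


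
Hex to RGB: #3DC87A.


3D → 61 (R)
C8 → 200 (G)
7A → 122 (B)
= RGB(61, 200, 122)


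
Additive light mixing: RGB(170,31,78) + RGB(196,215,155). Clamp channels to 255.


Additive: each channel = min(255, C₁+C₂)
R: 170+196 = 366 → 255
G: 31+215 = 246 → 246
B: 78+155 = 233 → 233
= RGB(255, 246, 233)


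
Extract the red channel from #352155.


Color: #352155
R = 35 = 53
G = 21 = 33
B = 55 = 85
Red = 53


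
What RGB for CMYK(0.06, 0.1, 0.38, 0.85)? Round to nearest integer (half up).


R = 255 × (1-C) × (1-K) = 255 × 0.94 × 0.15 = 35.955 → 36
G = 255 × (1-M) × (1-K) = 255 × 0.90 × 0.15 = 34.425 → 34
B = 255 × (1-Y) × (1-K) = 255 × 0.62 × 0.15 = 23.715 → 24
= RGB(36, 34, 24)


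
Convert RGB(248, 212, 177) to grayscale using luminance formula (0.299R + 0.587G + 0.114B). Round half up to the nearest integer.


Gray = 0.299×R + 0.587×G + 0.114×B
Gray = 0.299×248 + 0.587×212 + 0.114×177
Gray = 74.152 + 124.444 + 20.178
Gray = 218.774 → round half up → 219
Gray = 219


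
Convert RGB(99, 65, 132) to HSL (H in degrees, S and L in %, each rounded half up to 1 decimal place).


Normalize: R'=99/255≈0.3882, G'=65/255≈0.2549, B'=132/255≈0.5176
Max=132/255, Min=65/255, Δ=Max-Min=67/255
L = (Max+Min)/2 = (132+65)/510 = 197/510 = 0.38627… → L = 38.6%
L ≤ 0.5 → S = Δ/(Max+Min) = 67/(132+65) = 67/197 = 0.34010… → S = 34.0%
(the 1/255 factors cancel in S and H, so raw channel differences can be used)
Max is B' → H = 60 × ((R-G)/Δ + 4) = 60 × ((99-65)/67 + 4)
  34/67 + 4 = 0.5074… + 4 = 4.5074…
  H = 60 × 4.5074… = 270.447…° → H = 270.4°
= HSL(270.4°, 34.0%, 38.6%)


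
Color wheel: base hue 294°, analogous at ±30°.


Base hue: 294°
Left analog: (294 - 30) mod 360 = 264°
Right analog: (294 + 30) mod 360 = 324°
Analogous hues = 264° and 324°


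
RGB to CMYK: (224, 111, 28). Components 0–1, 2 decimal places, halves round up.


R'=224/255≈0.8784, G'=111/255≈0.4353, B'=28/255≈0.1098
K = 1 - max(R',G',B') = 1 - 224/255 = 31/255 = 0.12156… → 0.12
(1-R'-K)/(1-K) simplifies to (max-R)/max with max = 224:
C = (224-224)/224 = 0/224 = 0 → 0.00
M = (224-111)/224 = 113/224 = 0.50446… → 0.50
Y = (224-28)/224 = 196/224 = 0.875 → 0.88
= CMYK(0.00, 0.50, 0.88, 0.12)


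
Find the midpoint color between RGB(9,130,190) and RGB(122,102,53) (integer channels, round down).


Midpoint: each channel = ⌊(C₁+C₂)/2⌋
R: ⌊(9+122)/2⌋ = 65
G: ⌊(130+102)/2⌋ = 116
B: ⌊(190+53)/2⌋ = 121
= RGB(65, 116, 121)


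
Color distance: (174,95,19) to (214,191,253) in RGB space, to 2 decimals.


d = √[(R₁-R₂)² + (G₁-G₂)² + (B₁-B₂)²]
d = √[(174-214)² + (95-191)² + (19-253)²]
d = √[1600 + 9216 + 54756]
d = √65572
d ≈ 256.07


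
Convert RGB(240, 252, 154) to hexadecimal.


R = 240 → F0 (hex)
G = 252 → FC (hex)
B = 154 → 9A (hex)
Hex = #F0FC9A


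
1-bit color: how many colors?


Colors = 2^bits = 2^1
= 2 colors


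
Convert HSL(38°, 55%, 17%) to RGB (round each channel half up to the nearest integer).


H=38°, S=0.55, L=0.17
C = (1-|2L-1|)×S = (1-|-0.66|)×0.55 = 0.187
H' = H/60 = 38/60 ≈ 0.6333; X = C×(1-|H' mod 2 - 1|) ≈ 0.1184
m = L - C/2 = 0.17 - 0.0935 = 0.0765
Sector ⌊H'⌋ = 0 → (R',G',B') = (0.187, ≈0.1184, 0.0)
RGB = ((R'+m)×255, (G'+m)×255, (B'+m)×255) = (67.1925, 49.708, 19.5075)
Round half up → RGB(67, 50, 20)


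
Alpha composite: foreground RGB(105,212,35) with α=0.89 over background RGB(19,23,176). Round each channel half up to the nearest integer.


C = α×F + (1-α)×B, with 1-α = 0.11
R: 0.89×105 + 0.11×19 = 93.45 + 2.09 = 95.54 → 96
G: 0.89×212 + 0.11×23 = 188.68 + 2.53 = 191.21 → 191
B: 0.89×35 + 0.11×176 = 31.15 + 19.36 = 50.51 → 51
= RGB(96, 191, 51)


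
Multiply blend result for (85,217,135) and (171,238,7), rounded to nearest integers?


Multiply: C = A×B/255, rounded to nearest integer
R: 85×171/255 = 14535/255 ≈ 57.000 → 57
G: 217×238/255 = 51646/255 ≈ 202.533 → 203
B: 135×7/255 = 945/255 ≈ 3.706 → 4
= RGB(57, 203, 4)


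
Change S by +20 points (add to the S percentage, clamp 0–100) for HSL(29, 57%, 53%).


Original S = 57%
Adjustment = +20 percentage points
New S = 57 + (20) = 77
Clamp to [0, 100] → 77
= HSL(29°, 77%, 53%)


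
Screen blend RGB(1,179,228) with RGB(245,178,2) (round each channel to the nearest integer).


Screen: C = 255 - (255-A)×(255-B)/255, rounded to nearest integer
R: 255 - (255-1)×(255-245)/255 = 255 - 2540/255 ≈ 255 - 9.961 = 245.039 → 245
G: 255 - (255-179)×(255-178)/255 = 255 - 5852/255 ≈ 255 - 22.949 = 232.051 → 232
B: 255 - (255-228)×(255-2)/255 = 255 - 6831/255 ≈ 255 - 26.788 = 228.212 → 228
= RGB(245, 232, 228)


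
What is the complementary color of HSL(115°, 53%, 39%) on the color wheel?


Complement = opposite side of color wheel = hue + 180°
H' = (115 + 180) mod 360 = 295°
S and L unchanged.
= HSL(295°, 53%, 39%)


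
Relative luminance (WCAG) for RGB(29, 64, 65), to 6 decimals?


Linearize each channel (sRGB transfer function): c = v/255; c_lin = c/12.92 if c ≤ 0.04045, else ((c+0.055)/1.055)^2.4
  R: 29/255 ≈ 0.113725 > 0.04045 → ((0.113725+0.055)/1.055)^2.4 ≈ 0.012286
  G: 64/255 ≈ 0.250980 > 0.04045 → ((0.250980+0.055)/1.055)^2.4 ≈ 0.051269
  B: 65/255 ≈ 0.254902 > 0.04045 → ((0.254902+0.055)/1.055)^2.4 ≈ 0.052861
R_lin = 0.012286, G_lin = 0.051269, B_lin = 0.052861
L = 0.2126×R + 0.7152×G + 0.0722×B
L = 0.2126×0.012286 + 0.7152×0.051269 + 0.0722×0.052861
L ≈ 0.043097


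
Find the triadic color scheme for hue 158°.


Triadic: equally spaced at 120° intervals
H1 = 158°
H2 = (158 + 120) mod 360 = 278°
H3 = (158 + 240) mod 360 = 38°
Triadic = 158°, 278°, 38°


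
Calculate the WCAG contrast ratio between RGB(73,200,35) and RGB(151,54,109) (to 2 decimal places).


Linearize each sRGB channel c=v/255: c/12.92 if c ≤ 0.04045 else ((c+0.055)/1.055)^2.4
L = 0.2126×R_lin + 0.7152×G_lin + 0.0722×B_lin
Color 1 (73,200,35):
  R=73: 73/255≈0.2863 > 0.04045 → ((0.2863+0.055)/1.055)^2.4 ≈ 0.06663
  G=200: 200/255≈0.7843 > 0.04045 → ((0.7843+0.055)/1.055)^2.4 ≈ 0.57758
  B=35: 35/255≈0.1373 > 0.04045 → ((0.1373+0.055)/1.055)^2.4 ≈ 0.01681
  L1 = 0.2126×0.06663 + 0.7152×0.57758 + 0.0722×0.01681 ≈ 0.42846
Color 2 (151,54,109):
  R=151: 151/255≈0.5922 > 0.04045 → ((0.5922+0.055)/1.055)^2.4 ≈ 0.30947
  G=54: 54/255≈0.2118 > 0.04045 → ((0.2118+0.055)/1.055)^2.4 ≈ 0.03689
  B=109: 109/255≈0.4275 > 0.04045 → ((0.4275+0.055)/1.055)^2.4 ≈ 0.15293
  L2 = 0.2126×0.30947 + 0.7152×0.03689 + 0.0722×0.15293 ≈ 0.10322
Lighter = 0.42846, Darker = 0.10322
Ratio = (L_lighter + 0.05) / (L_darker + 0.05)
Ratio = (0.42846 + 0.05) / (0.10322 + 0.05) = 0.47846 / 0.15322 ≈ 3.1228
Ratio ≈ 3.12:1


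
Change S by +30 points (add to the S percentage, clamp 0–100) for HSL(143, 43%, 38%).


Original S = 43%
Adjustment = +30 percentage points
New S = 43 + (30) = 73
Clamp to [0, 100] → 73
= HSL(143°, 73%, 38%)


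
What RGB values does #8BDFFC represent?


8B → 139 (R)
DF → 223 (G)
FC → 252 (B)
= RGB(139, 223, 252)


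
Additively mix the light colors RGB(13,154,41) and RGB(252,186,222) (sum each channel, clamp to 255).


Additive: each channel = min(255, C₁+C₂)
R: 13+252 = 265 → 255
G: 154+186 = 340 → 255
B: 41+222 = 263 → 255
= RGB(255, 255, 255)


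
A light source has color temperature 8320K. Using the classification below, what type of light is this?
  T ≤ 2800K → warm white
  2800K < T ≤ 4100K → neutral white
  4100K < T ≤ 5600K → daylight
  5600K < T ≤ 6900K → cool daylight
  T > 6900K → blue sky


Temperature: 8320K
8320K > 6900K → blue sky
Classification: blue sky


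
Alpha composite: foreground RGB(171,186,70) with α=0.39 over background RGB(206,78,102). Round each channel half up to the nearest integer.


C = α×F + (1-α)×B, with 1-α = 0.61
R: 0.39×171 + 0.61×206 = 66.69 + 125.66 = 192.35 → 192
G: 0.39×186 + 0.61×78 = 72.54 + 47.58 = 120.12 → 120
B: 0.39×70 + 0.61×102 = 27.30 + 62.22 = 89.52 → 90
= RGB(192, 120, 90)


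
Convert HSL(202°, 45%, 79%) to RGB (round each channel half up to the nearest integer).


H=202°, S=0.45, L=0.79
C = (1-|2L-1|)×S = (1-|0.58|)×0.45 = 0.189
H' = H/60 = 202/60 ≈ 3.3667; X = C×(1-|H' mod 2 - 1|) = 0.1197
m = L - C/2 = 0.79 - 0.0945 = 0.6955
Sector ⌊H'⌋ = 3 → (R',G',B') = (0.0, 0.1197, 0.189)
RGB = ((R'+m)×255, (G'+m)×255, (B'+m)×255) = (177.3525, 207.876, 225.5475)
Round half up → RGB(177, 208, 226)


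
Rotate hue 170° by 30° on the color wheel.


New hue = (H + rotation) mod 360
New hue = (170 + 30) mod 360
= 200 mod 360
= 200°


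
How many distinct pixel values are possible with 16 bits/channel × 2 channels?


Total bits = 16 bits/channel × 2 channels = 32 bits
Distinct pixel values = 2^32
= 4,294,967,296 pixel values


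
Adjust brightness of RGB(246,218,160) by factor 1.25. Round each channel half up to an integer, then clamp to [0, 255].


Multiply each channel by 1.25, round half up, clamp to [0, 255]
R: 246×1.25 = 307.5 → round → 308 → clamp → 255
G: 218×1.25 = 272.5 → round → 273 → clamp → 255
B: 160×1.25 = 200
= RGB(255, 255, 200)


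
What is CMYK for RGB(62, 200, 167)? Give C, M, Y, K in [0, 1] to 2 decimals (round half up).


R'=62/255≈0.2431, G'=200/255≈0.7843, B'=167/255≈0.6549
K = 1 - max(R',G',B') = 1 - 200/255 = 55/255 = 0.21568… → 0.22
(1-R'-K)/(1-K) simplifies to (max-R)/max with max = 200:
C = (200-62)/200 = 138/200 = 0.69 → 0.69
M = (200-200)/200 = 0/200 = 0 → 0.00
Y = (200-167)/200 = 33/200 = 0.165 → 0.17
= CMYK(0.69, 0.00, 0.17, 0.22)


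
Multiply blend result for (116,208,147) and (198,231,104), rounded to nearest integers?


Multiply: C = A×B/255, rounded to nearest integer
R: 116×198/255 = 22968/255 ≈ 90.071 → 90
G: 208×231/255 = 48048/255 ≈ 188.424 → 188
B: 147×104/255 = 15288/255 ≈ 59.953 → 60
= RGB(90, 188, 60)


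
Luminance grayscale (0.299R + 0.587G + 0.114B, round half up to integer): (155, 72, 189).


Gray = 0.299×R + 0.587×G + 0.114×B
Gray = 0.299×155 + 0.587×72 + 0.114×189
Gray = 46.345 + 42.264 + 21.546
Gray = 110.155 → round half up → 110
Gray = 110


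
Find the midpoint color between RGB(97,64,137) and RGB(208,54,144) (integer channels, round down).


Midpoint: each channel = ⌊(C₁+C₂)/2⌋
R: ⌊(97+208)/2⌋ = 152
G: ⌊(64+54)/2⌋ = 59
B: ⌊(137+144)/2⌋ = 140
= RGB(152, 59, 140)


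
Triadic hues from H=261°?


Triadic: equally spaced at 120° intervals
H1 = 261°
H2 = (261 + 120) mod 360 = 21°
H3 = (261 + 240) mod 360 = 141°
Triadic = 261°, 21°, 141°


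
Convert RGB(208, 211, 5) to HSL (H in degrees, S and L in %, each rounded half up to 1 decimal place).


Normalize: R'=208/255≈0.8157, G'=211/255≈0.8275, B'=5/255≈0.0196
Max=211/255, Min=5/255, Δ=Max-Min=206/255
L = (Max+Min)/2 = (211+5)/510 = 216/510 = 0.42352… → L = 42.4%
L ≤ 0.5 → S = Δ/(Max+Min) = 206/(211+5) = 206/216 = 0.95370… → S = 95.4%
(the 1/255 factors cancel in S and H, so raw channel differences can be used)
Max is G' → H = 60 × ((B-R)/Δ + 2) = 60 × ((5-208)/206 + 2)
  -203/206 + 2 = -0.9854… + 2 = 1.0145…
  H = 60 × 1.0145… = 60.873…° → H = 60.9°
= HSL(60.9°, 95.4%, 42.4%)


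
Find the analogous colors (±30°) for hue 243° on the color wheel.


Base hue: 243°
Left analog: (243 - 30) mod 360 = 213°
Right analog: (243 + 30) mod 360 = 273°
Analogous hues = 213° and 273°


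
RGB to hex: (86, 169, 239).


R = 86 → 56 (hex)
G = 169 → A9 (hex)
B = 239 → EF (hex)
Hex = #56A9EF


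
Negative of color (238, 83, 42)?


Invert: (255-R, 255-G, 255-B)
R: 255-238 = 17
G: 255-83 = 172
B: 255-42 = 213
= RGB(17, 172, 213)


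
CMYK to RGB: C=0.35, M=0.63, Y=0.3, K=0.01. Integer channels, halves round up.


R = 255 × (1-C) × (1-K) = 255 × 0.65 × 0.99 = 164.0925 → 164
G = 255 × (1-M) × (1-K) = 255 × 0.37 × 0.99 = 93.4065 → 93
B = 255 × (1-Y) × (1-K) = 255 × 0.70 × 0.99 = 176.715 → 177
= RGB(164, 93, 177)


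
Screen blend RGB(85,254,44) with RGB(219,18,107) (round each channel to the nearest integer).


Screen: C = 255 - (255-A)×(255-B)/255, rounded to nearest integer
R: 255 - (255-85)×(255-219)/255 = 255 - 6120/255 ≈ 255 - 24.000 = 231.000 → 231
G: 255 - (255-254)×(255-18)/255 = 255 - 237/255 ≈ 255 - 0.929 = 254.071 → 254
B: 255 - (255-44)×(255-107)/255 = 255 - 31228/255 ≈ 255 - 122.463 = 132.537 → 133
= RGB(231, 254, 133)


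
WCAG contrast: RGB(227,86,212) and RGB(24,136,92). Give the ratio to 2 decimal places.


Linearize each sRGB channel c=v/255: c/12.92 if c ≤ 0.04045 else ((c+0.055)/1.055)^2.4
L = 0.2126×R_lin + 0.7152×G_lin + 0.0722×B_lin
Color 1 (227,86,212):
  R=227: 227/255≈0.8902 > 0.04045 → ((0.8902+0.055)/1.055)^2.4 ≈ 0.76815
  G=86: 86/255≈0.3373 > 0.04045 → ((0.3373+0.055)/1.055)^2.4 ≈ 0.09306
  B=212: 212/255≈0.8314 > 0.04045 → ((0.8314+0.055)/1.055)^2.4 ≈ 0.65837
  L1 = 0.2126×0.76815 + 0.7152×0.09306 + 0.0722×0.65837 ≈ 0.27740
Color 2 (24,136,92):
  R=24: 24/255≈0.0941 > 0.04045 → ((0.0941+0.055)/1.055)^2.4 ≈ 0.00913
  G=136: 136/255≈0.5333 > 0.04045 → ((0.5333+0.055)/1.055)^2.4 ≈ 0.24620
  B=92: 92/255≈0.3608 > 0.04045 → ((0.3608+0.055)/1.055)^2.4 ≈ 0.10702
  L2 = 0.2126×0.00913 + 0.7152×0.24620 + 0.0722×0.10702 ≈ 0.18575
Lighter = 0.27740, Darker = 0.18575
Ratio = (L_lighter + 0.05) / (L_darker + 0.05)
Ratio = (0.27740 + 0.05) / (0.18575 + 0.05) = 0.32740 / 0.23575 ≈ 1.3887
Ratio ≈ 1.39:1


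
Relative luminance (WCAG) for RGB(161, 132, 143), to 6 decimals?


Linearize each channel (sRGB transfer function): c = v/255; c_lin = c/12.92 if c ≤ 0.04045, else ((c+0.055)/1.055)^2.4
  R: 161/255 ≈ 0.631373 > 0.04045 → ((0.631373+0.055)/1.055)^2.4 ≈ 0.356400
  G: 132/255 ≈ 0.517647 > 0.04045 → ((0.517647+0.055)/1.055)^2.4 ≈ 0.230740
  B: 143/255 ≈ 0.560784 > 0.04045 → ((0.560784+0.055)/1.055)^2.4 ≈ 0.274677
R_lin = 0.356400, G_lin = 0.230740, B_lin = 0.274677
L = 0.2126×R + 0.7152×G + 0.0722×B
L = 0.2126×0.356400 + 0.7152×0.230740 + 0.0722×0.274677
L ≈ 0.260628


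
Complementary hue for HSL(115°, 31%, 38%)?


Complement = opposite side of color wheel = hue + 180°
H' = (115 + 180) mod 360 = 295°
S and L unchanged.
= HSL(295°, 31%, 38%)


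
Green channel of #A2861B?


Color: #A2861B
R = A2 = 162
G = 86 = 134
B = 1B = 27
Green = 134


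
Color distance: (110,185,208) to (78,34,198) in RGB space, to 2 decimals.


d = √[(R₁-R₂)² + (G₁-G₂)² + (B₁-B₂)²]
d = √[(110-78)² + (185-34)² + (208-198)²]
d = √[1024 + 22801 + 100]
d = √23925
d ≈ 154.68


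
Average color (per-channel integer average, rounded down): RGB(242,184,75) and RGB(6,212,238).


Midpoint: each channel = ⌊(C₁+C₂)/2⌋
R: ⌊(242+6)/2⌋ = 124
G: ⌊(184+212)/2⌋ = 198
B: ⌊(75+238)/2⌋ = 156
= RGB(124, 198, 156)


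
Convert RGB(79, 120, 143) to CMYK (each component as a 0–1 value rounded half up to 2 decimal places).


R'=79/255≈0.3098, G'=120/255≈0.4706, B'=143/255≈0.5608
K = 1 - max(R',G',B') = 1 - 143/255 = 112/255 = 0.43921… → 0.44
(1-R'-K)/(1-K) simplifies to (max-R)/max with max = 143:
C = (143-79)/143 = 64/143 = 0.44755… → 0.45
M = (143-120)/143 = 23/143 = 0.16083… → 0.16
Y = (143-143)/143 = 0/143 = 0 → 0.00
= CMYK(0.45, 0.16, 0.00, 0.44)


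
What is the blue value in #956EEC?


Color: #956EEC
R = 95 = 149
G = 6E = 110
B = EC = 236
Blue = 236


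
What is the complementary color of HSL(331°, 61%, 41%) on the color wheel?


Complement = opposite side of color wheel = hue + 180°
H' = (331 + 180) mod 360 = 151°
S and L unchanged.
= HSL(151°, 61%, 41%)


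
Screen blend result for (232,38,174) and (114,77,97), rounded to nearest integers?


Screen: C = 255 - (255-A)×(255-B)/255, rounded to nearest integer
R: 255 - (255-232)×(255-114)/255 = 255 - 3243/255 ≈ 255 - 12.718 = 242.282 → 242
G: 255 - (255-38)×(255-77)/255 = 255 - 38626/255 ≈ 255 - 151.475 = 103.525 → 104
B: 255 - (255-174)×(255-97)/255 = 255 - 12798/255 ≈ 255 - 50.188 = 204.812 → 205
= RGB(242, 104, 205)


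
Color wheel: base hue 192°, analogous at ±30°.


Base hue: 192°
Left analog: (192 - 30) mod 360 = 162°
Right analog: (192 + 30) mod 360 = 222°
Analogous hues = 162° and 222°


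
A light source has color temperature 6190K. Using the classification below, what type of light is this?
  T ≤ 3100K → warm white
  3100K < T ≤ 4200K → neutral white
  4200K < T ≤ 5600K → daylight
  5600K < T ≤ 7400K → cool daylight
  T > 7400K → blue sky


Temperature: 6190K
5600K < 6190K ≤ 7400K → cool daylight
Classification: cool daylight


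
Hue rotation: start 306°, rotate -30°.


New hue = (H + rotation) mod 360
New hue = (306 -30) mod 360
= 276 mod 360
= 276°


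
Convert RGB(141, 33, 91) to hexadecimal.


R = 141 → 8D (hex)
G = 33 → 21 (hex)
B = 91 → 5B (hex)
Hex = #8D215B


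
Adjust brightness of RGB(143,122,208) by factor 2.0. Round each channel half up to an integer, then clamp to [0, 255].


Multiply each channel by 2.0, round half up, clamp to [0, 255]
R: 143×2.0 = 286 → clamp → 255
G: 122×2.0 = 244
B: 208×2.0 = 416 → clamp → 255
= RGB(255, 244, 255)


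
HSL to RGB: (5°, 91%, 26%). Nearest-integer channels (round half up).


H=5°, S=0.91, L=0.26
C = (1-|2L-1|)×S = (1-|-0.48|)×0.91 = 0.4732
H' = H/60 = 5/60 ≈ 0.0833; X = C×(1-|H' mod 2 - 1|) ≈ 0.0394
m = L - C/2 = 0.26 - 0.2366 = 0.0234
Sector ⌊H'⌋ = 0 → (R',G',B') = (0.4732, ≈0.0394, 0.0)
RGB = ((R'+m)×255, (G'+m)×255, (B'+m)×255) = (126.633, 16.0225, 5.967)
Round half up → RGB(127, 16, 6)


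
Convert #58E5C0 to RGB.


58 → 88 (R)
E5 → 229 (G)
C0 → 192 (B)
= RGB(88, 229, 192)


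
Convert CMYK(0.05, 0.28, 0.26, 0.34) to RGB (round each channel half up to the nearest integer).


R = 255 × (1-C) × (1-K) = 255 × 0.95 × 0.66 = 159.885 → 160
G = 255 × (1-M) × (1-K) = 255 × 0.72 × 0.66 = 121.176 → 121
B = 255 × (1-Y) × (1-K) = 255 × 0.74 × 0.66 = 124.542 → 125
= RGB(160, 121, 125)


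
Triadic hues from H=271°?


Triadic: equally spaced at 120° intervals
H1 = 271°
H2 = (271 + 120) mod 360 = 31°
H3 = (271 + 240) mod 360 = 151°
Triadic = 271°, 31°, 151°


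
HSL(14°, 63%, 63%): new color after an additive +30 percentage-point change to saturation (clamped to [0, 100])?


Original S = 63%
Adjustment = +30 percentage points
New S = 63 + (30) = 93
Clamp to [0, 100] → 93
= HSL(14°, 93%, 63%)


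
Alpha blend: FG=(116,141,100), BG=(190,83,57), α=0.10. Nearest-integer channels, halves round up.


C = α×F + (1-α)×B, with 1-α = 0.90
R: 0.10×116 + 0.90×190 = 11.60 + 171.00 = 182.60 → 183
G: 0.10×141 + 0.90×83 = 14.10 + 74.70 = 88.80 → 89
B: 0.10×100 + 0.90×57 = 10.00 + 51.30 = 61.30 → 61
= RGB(183, 89, 61)


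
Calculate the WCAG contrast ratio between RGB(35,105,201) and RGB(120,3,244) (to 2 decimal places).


Linearize each sRGB channel c=v/255: c/12.92 if c ≤ 0.04045 else ((c+0.055)/1.055)^2.4
L = 0.2126×R_lin + 0.7152×G_lin + 0.0722×B_lin
Color 1 (35,105,201):
  R=35: 35/255≈0.1373 > 0.04045 → ((0.1373+0.055)/1.055)^2.4 ≈ 0.01681
  G=105: 105/255≈0.4118 > 0.04045 → ((0.4118+0.055)/1.055)^2.4 ≈ 0.14126
  B=201: 201/255≈0.7882 > 0.04045 → ((0.7882+0.055)/1.055)^2.4 ≈ 0.58408
  L1 = 0.2126×0.01681 + 0.7152×0.14126 + 0.0722×0.58408 ≈ 0.14678
Color 2 (120,3,244):
  R=120: 120/255≈0.4706 > 0.04045 → ((0.4706+0.055)/1.055)^2.4 ≈ 0.18782
  G=3: 3/255≈0.0118 ≤ 0.04045 → 0.0118/12.92 ≈ 0.00091
  B=244: 244/255≈0.9569 > 0.04045 → ((0.9569+0.055)/1.055)^2.4 ≈ 0.90466
  L2 = 0.2126×0.18782 + 0.7152×0.00091 + 0.0722×0.90466 ≈ 0.10590
Lighter = 0.14678, Darker = 0.10590
Ratio = (L_lighter + 0.05) / (L_darker + 0.05)
Ratio = (0.14678 + 0.05) / (0.10590 + 0.05) = 0.19678 / 0.15590 ≈ 1.2622
Ratio ≈ 1.26:1


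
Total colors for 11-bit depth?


Colors = 2^bits = 2^11
= 2,048 colors


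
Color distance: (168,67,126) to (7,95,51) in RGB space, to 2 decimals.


d = √[(R₁-R₂)² + (G₁-G₂)² + (B₁-B₂)²]
d = √[(168-7)² + (67-95)² + (126-51)²]
d = √[25921 + 784 + 5625]
d = √32330
d ≈ 179.81


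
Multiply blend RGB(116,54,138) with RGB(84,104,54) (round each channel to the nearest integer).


Multiply: C = A×B/255, rounded to nearest integer
R: 116×84/255 = 9744/255 ≈ 38.212 → 38
G: 54×104/255 = 5616/255 ≈ 22.024 → 22
B: 138×54/255 = 7452/255 ≈ 29.224 → 29
= RGB(38, 22, 29)


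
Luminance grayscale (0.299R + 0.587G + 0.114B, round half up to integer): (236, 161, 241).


Gray = 0.299×R + 0.587×G + 0.114×B
Gray = 0.299×236 + 0.587×161 + 0.114×241
Gray = 70.564 + 94.507 + 27.474
Gray = 192.545 → round half up → 193
Gray = 193


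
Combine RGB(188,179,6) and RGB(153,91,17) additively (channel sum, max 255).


Additive: each channel = min(255, C₁+C₂)
R: 188+153 = 341 → 255
G: 179+91 = 270 → 255
B: 6+17 = 23 → 23
= RGB(255, 255, 23)


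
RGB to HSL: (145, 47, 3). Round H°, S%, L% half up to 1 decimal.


Normalize: R'=145/255≈0.5686, G'=47/255≈0.1843, B'=3/255≈0.0118
Max=145/255, Min=3/255, Δ=Max-Min=142/255
L = (Max+Min)/2 = (145+3)/510 = 148/510 = 0.29019… → L = 29.0%
L ≤ 0.5 → S = Δ/(Max+Min) = 142/(145+3) = 142/148 = 0.95945… → S = 95.9%
(the 1/255 factors cancel in S and H, so raw channel differences can be used)
Max is R' → H = 60 × (((G-B)/Δ) mod 6) = 60 × (((47-3)/142) mod 6)
  44/142 = 0.3098…
  H = 60 × 0.3098… = 18.591…° → H = 18.6°
= HSL(18.6°, 95.9%, 29.0%)
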